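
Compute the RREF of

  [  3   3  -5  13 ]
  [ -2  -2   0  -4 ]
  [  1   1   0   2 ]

R1 → 1/3·R1
  [  1   1  -5/3  13/3 ]
  [ -2  -2     0    -4 ]
  [  1   1     0     2 ]
R2 → R2 + 2·R1
  [ 1  1   -5/3  13/3 ]
  [ 0  0  -10/3  14/3 ]
  [ 1  1      0     2 ]
R3 → R3 − R1
  [ 1  1   -5/3  13/3 ]
  [ 0  0  -10/3  14/3 ]
  [ 0  0    5/3  -7/3 ]
R2 → -3/10·R2
  [ 1  1  -5/3  13/3 ]
  [ 0  0     1  -7/5 ]
  [ 0  0   5/3  -7/3 ]
R3 → R3 − 5/3·R2
  [ 1  1  -5/3  13/3 ]
  [ 0  0     1  -7/5 ]
  [ 0  0     0     0 ]
R1 → R1 + 5/3·R2
  [ 1  1  0     2 ]
  [ 0  0  1  -7/5 ]
  [ 0  0  0     0 ]

[[1, 1, 0, 2], [0, 0, 1, -7/5], [0, 0, 0, 0]]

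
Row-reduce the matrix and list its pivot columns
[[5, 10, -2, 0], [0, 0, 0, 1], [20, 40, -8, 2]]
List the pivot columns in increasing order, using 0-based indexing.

0, 3

Multiply ρ1 by 1/5.
  [  1   2  -2/5  0 ]
  [  0   0     0  1 ]
  [ 20  40    -8  2 ]
Subtract 20 times ρ1 from ρ3.
  [ 1  2  -2/5  0 ]
  [ 0  0     0  1 ]
  [ 0  0     0  2 ]
Subtract 2 times ρ2 from ρ3.
  [ 1  2  -2/5  0 ]
  [ 0  0     0  1 ]
  [ 0  0     0  0 ]
Pivot columns are the columns containing a leading 1.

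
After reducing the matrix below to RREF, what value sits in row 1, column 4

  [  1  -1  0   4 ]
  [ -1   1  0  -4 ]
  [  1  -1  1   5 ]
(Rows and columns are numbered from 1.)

R2 ← R2 + R1
  [ 1  -1  0  4 ]
  [ 0   0  0  0 ]
  [ 1  -1  1  5 ]
R3 ← R3 − R1
  [ 1  -1  0  4 ]
  [ 0   0  0  0 ]
  [ 0   0  1  1 ]
R2 ↔ R3
  [ 1  -1  0  4 ]
  [ 0   0  1  1 ]
  [ 0   0  0  0 ]

4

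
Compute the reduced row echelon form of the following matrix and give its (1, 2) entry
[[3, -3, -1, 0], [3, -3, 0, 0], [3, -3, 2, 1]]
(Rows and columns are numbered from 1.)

ρ1 → 1/3·ρ1
  [ 1  -1  -1/3  0 ]
  [ 3  -3     0  0 ]
  [ 3  -3     2  1 ]
ρ2 → ρ2 − 3·ρ1
  [ 1  -1  -1/3  0 ]
  [ 0   0     1  0 ]
  [ 3  -3     2  1 ]
ρ3 → ρ3 − 3·ρ1
  [ 1  -1  -1/3  0 ]
  [ 0   0     1  0 ]
  [ 0   0     3  1 ]
ρ3 → ρ3 − 3·ρ2
  [ 1  -1  -1/3  0 ]
  [ 0   0     1  0 ]
  [ 0   0     0  1 ]
ρ1 → ρ1 + 1/3·ρ2
  [ 1  -1  0  0 ]
  [ 0   0  1  0 ]
  [ 0   0  0  1 ]

-1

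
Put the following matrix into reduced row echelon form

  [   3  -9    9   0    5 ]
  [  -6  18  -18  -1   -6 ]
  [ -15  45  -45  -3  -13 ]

R1 ← 1/3·R1
R2 ← R2 + 6·R1
R3 ← R3 + 15·R1
R2 ← -1·R2
R3 ← R3 + 3·R2

[[1, -3, 3, 0, 5/3], [0, 0, 0, 1, -4], [0, 0, 0, 0, 0]]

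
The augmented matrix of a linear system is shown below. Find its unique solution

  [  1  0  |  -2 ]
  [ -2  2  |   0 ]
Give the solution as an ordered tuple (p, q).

R2 := R2 + 2·R1
  [ 1  0  |  -2 ]
  [ 0  2  |  -4 ]
R2 := 1/2·R2
  [ 1  0  |  -2 ]
  [ 0  1  |  -2 ]
Reading off the last column: p = -2, q = -2.

(-2, -2)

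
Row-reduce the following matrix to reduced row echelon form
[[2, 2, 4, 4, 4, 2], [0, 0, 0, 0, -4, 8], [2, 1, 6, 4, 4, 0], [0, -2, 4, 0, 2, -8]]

[[1, 0, 4, 2, 0, 3], [0, 1, -2, 0, 0, 2], [0, 0, 0, 0, 1, -2], [0, 0, 0, 0, 0, 0]]

ρ1 → 1/2·ρ1
  [ 1   1  2  2   2   1 ]
  [ 0   0  0  0  -4   8 ]
  [ 2   1  6  4   4   0 ]
  [ 0  -2  4  0   2  -8 ]
ρ3 → ρ3 − 2·ρ1
  [ 1   1  2  2   2   1 ]
  [ 0   0  0  0  -4   8 ]
  [ 0  -1  2  0   0  -2 ]
  [ 0  -2  4  0   2  -8 ]
ρ2 ↔ ρ3
  [ 1   1  2  2   2   1 ]
  [ 0  -1  2  0   0  -2 ]
  [ 0   0  0  0  -4   8 ]
  [ 0  -2  4  0   2  -8 ]
ρ2 → -1·ρ2
  [ 1   1   2  2   2   1 ]
  [ 0   1  -2  0   0   2 ]
  [ 0   0   0  0  -4   8 ]
  [ 0  -2   4  0   2  -8 ]
ρ4 → ρ4 + 2·ρ2
  [ 1  1   2  2   2   1 ]
  [ 0  1  -2  0   0   2 ]
  [ 0  0   0  0  -4   8 ]
  [ 0  0   0  0   2  -4 ]
ρ3 → -1/4·ρ3
  [ 1  1   2  2  2   1 ]
  [ 0  1  -2  0  0   2 ]
  [ 0  0   0  0  1  -2 ]
  [ 0  0   0  0  2  -4 ]
ρ4 → ρ4 − 2·ρ3
  [ 1  1   2  2  2   1 ]
  [ 0  1  -2  0  0   2 ]
  [ 0  0   0  0  1  -2 ]
  [ 0  0   0  0  0   0 ]
ρ1 → ρ1 − 2·ρ3
  [ 1  1   2  2  0   5 ]
  [ 0  1  -2  0  0   2 ]
  [ 0  0   0  0  1  -2 ]
  [ 0  0   0  0  0   0 ]
ρ1 → ρ1 − ρ2
  [ 1  0   4  2  0   3 ]
  [ 0  1  -2  0  0   2 ]
  [ 0  0   0  0  1  -2 ]
  [ 0  0   0  0  0   0 ]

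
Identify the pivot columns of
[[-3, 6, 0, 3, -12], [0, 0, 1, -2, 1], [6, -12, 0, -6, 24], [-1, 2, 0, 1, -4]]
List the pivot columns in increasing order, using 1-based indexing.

1, 3

Multiply R1 by -1/3.
  [  1   -2  0  -1   4 ]
  [  0    0  1  -2   1 ]
  [  6  -12  0  -6  24 ]
  [ -1    2  0   1  -4 ]
Subtract 6 times R1 from R3.
  [  1  -2  0  -1   4 ]
  [  0   0  1  -2   1 ]
  [  0   0  0   0   0 ]
  [ -1   2  0   1  -4 ]
Add R1 to R4.
  [ 1  -2  0  -1  4 ]
  [ 0   0  1  -2  1 ]
  [ 0   0  0   0  0 ]
  [ 0   0  0   0  0 ]
Pivot columns are the columns containing a leading 1.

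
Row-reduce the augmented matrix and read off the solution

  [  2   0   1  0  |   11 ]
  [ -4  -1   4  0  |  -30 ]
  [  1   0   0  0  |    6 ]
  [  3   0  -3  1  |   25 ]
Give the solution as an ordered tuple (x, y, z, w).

(6, 2, -1, 4)

Multiply R1 by 1/2.
  [  1   0  1/2  0  |  11/2 ]
  [ -4  -1    4  0  |   -30 ]
  [  1   0    0  0  |     6 ]
  [  3   0   -3  1  |    25 ]
Add 4 times R1 to R2.
  [ 1   0  1/2  0  |  11/2 ]
  [ 0  -1    6  0  |    -8 ]
  [ 1   0    0  0  |     6 ]
  [ 3   0   -3  1  |    25 ]
Subtract R1 from R3.
  [ 1   0   1/2  0  |  11/2 ]
  [ 0  -1     6  0  |    -8 ]
  [ 0   0  -1/2  0  |   1/2 ]
  [ 3   0    -3  1  |    25 ]
Subtract 3 times R1 from R4.
  [ 1   0   1/2  0  |  11/2 ]
  [ 0  -1     6  0  |    -8 ]
  [ 0   0  -1/2  0  |   1/2 ]
  [ 0   0  -9/2  1  |  17/2 ]
Multiply R2 by -1.
  [ 1  0   1/2  0  |  11/2 ]
  [ 0  1    -6  0  |     8 ]
  [ 0  0  -1/2  0  |   1/2 ]
  [ 0  0  -9/2  1  |  17/2 ]
Multiply R3 by -2.
  [ 1  0   1/2  0  |  11/2 ]
  [ 0  1    -6  0  |     8 ]
  [ 0  0     1  0  |    -1 ]
  [ 0  0  -9/2  1  |  17/2 ]
Add 9/2 times R3 to R4.
  [ 1  0  1/2  0  |  11/2 ]
  [ 0  1   -6  0  |     8 ]
  [ 0  0    1  0  |    -1 ]
  [ 0  0    0  1  |     4 ]
Add 6 times R3 to R2.
  [ 1  0  1/2  0  |  11/2 ]
  [ 0  1    0  0  |     2 ]
  [ 0  0    1  0  |    -1 ]
  [ 0  0    0  1  |     4 ]
Subtract 1/2 times R3 from R1.
  [ 1  0  0  0  |   6 ]
  [ 0  1  0  0  |   2 ]
  [ 0  0  1  0  |  -1 ]
  [ 0  0  0  1  |   4 ]
Reading off the last column: x = 6, y = 2, z = -1, w = 4.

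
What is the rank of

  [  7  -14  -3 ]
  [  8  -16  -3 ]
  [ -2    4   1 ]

rank = 2

R1 ← 1/7·R1
  [  1   -2  -3/7 ]
  [  8  -16    -3 ]
  [ -2    4     1 ]
R2 ← R2 − 8·R1
  [  1  -2  -3/7 ]
  [  0   0   3/7 ]
  [ -2   4     1 ]
R3 ← R3 + 2·R1
  [ 1  -2  -3/7 ]
  [ 0   0   3/7 ]
  [ 0   0   1/7 ]
R2 ← 7/3·R2
  [ 1  -2  -3/7 ]
  [ 0   0     1 ]
  [ 0   0   1/7 ]
R3 ← R3 − 1/7·R2
  [ 1  -2  -3/7 ]
  [ 0   0     1 ]
  [ 0   0     0 ]
R1 ← R1 + 3/7·R2
  [ 1  -2  0 ]
  [ 0   0  1 ]
  [ 0   0  0 ]
The reduced form has 2 nonzero rows.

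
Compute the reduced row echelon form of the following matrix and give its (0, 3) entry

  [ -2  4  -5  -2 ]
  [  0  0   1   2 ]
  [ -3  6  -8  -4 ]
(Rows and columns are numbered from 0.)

-4

ρ1 → -1/2·ρ1
  [  1  -2  5/2   1 ]
  [  0   0    1   2 ]
  [ -3   6   -8  -4 ]
ρ3 → ρ3 + 3·ρ1
  [ 1  -2   5/2   1 ]
  [ 0   0     1   2 ]
  [ 0   0  -1/2  -1 ]
ρ3 → ρ3 + 1/2·ρ2
  [ 1  -2  5/2  1 ]
  [ 0   0    1  2 ]
  [ 0   0    0  0 ]
ρ1 → ρ1 − 5/2·ρ2
  [ 1  -2  0  -4 ]
  [ 0   0  1   2 ]
  [ 0   0  0   0 ]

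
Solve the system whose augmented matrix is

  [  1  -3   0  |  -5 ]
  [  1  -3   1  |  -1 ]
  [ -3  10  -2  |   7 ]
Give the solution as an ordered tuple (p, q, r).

r2 := r2 − r1
  [  1  -3   0  |  -5 ]
  [  0   0   1  |   4 ]
  [ -3  10  -2  |   7 ]
r3 := r3 + 3·r1
  [ 1  -3   0  |  -5 ]
  [ 0   0   1  |   4 ]
  [ 0   1  -2  |  -8 ]
r2 ↔ r3
  [ 1  -3   0  |  -5 ]
  [ 0   1  -2  |  -8 ]
  [ 0   0   1  |   4 ]
r2 := r2 + 2·r3
  [ 1  -3  0  |  -5 ]
  [ 0   1  0  |   0 ]
  [ 0   0  1  |   4 ]
r1 := r1 + 3·r2
  [ 1  0  0  |  -5 ]
  [ 0  1  0  |   0 ]
  [ 0  0  1  |   4 ]
Reading off the last column: p = -5, q = 0, r = 4.

(-5, 0, 4)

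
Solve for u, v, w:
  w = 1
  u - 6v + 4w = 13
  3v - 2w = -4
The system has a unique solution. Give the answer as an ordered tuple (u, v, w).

(5, -2/3, 1)

Form the augmented matrix and row-reduce:
  [ 0   0   1  |   1 ]
  [ 1  -6   4  |  13 ]
  [ 0   3  -2  |  -4 ]
Swap R1 and R2.
  [ 1  -6   4  |  13 ]
  [ 0   0   1  |   1 ]
  [ 0   3  -2  |  -4 ]
Swap R2 and R3.
  [ 1  -6   4  |  13 ]
  [ 0   3  -2  |  -4 ]
  [ 0   0   1  |   1 ]
Multiply R2 by 1/3.
  [ 1  -6     4  |    13 ]
  [ 0   1  -2/3  |  -4/3 ]
  [ 0   0     1  |     1 ]
Add 2/3 times R3 to R2.
  [ 1  -6  4  |    13 ]
  [ 0   1  0  |  -2/3 ]
  [ 0   0  1  |     1 ]
Subtract 4 times R3 from R1.
  [ 1  -6  0  |     9 ]
  [ 0   1  0  |  -2/3 ]
  [ 0   0  1  |     1 ]
Add 6 times R2 to R1.
  [ 1  0  0  |     5 ]
  [ 0  1  0  |  -2/3 ]
  [ 0  0  1  |     1 ]
Reading off the last column: u = 5, v = -2/3, w = 1.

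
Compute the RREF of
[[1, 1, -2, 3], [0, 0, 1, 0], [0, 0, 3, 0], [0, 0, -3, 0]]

R3 ← R3 − 3·R2
R4 ← R4 + 3·R2
R1 ← R1 + 2·R2

[[1, 1, 0, 3], [0, 0, 1, 0], [0, 0, 0, 0], [0, 0, 0, 0]]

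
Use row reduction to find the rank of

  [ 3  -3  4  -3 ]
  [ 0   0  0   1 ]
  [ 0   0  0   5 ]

rank = 2

Multiply ρ1 by 1/3.
  [ 1  -1  4/3  -1 ]
  [ 0   0    0   1 ]
  [ 0   0    0   5 ]
Subtract 5 times ρ2 from ρ3.
  [ 1  -1  4/3  -1 ]
  [ 0   0    0   1 ]
  [ 0   0    0   0 ]
Add ρ2 to ρ1.
  [ 1  -1  4/3  0 ]
  [ 0   0    0  1 ]
  [ 0   0    0  0 ]
The reduced form has 2 nonzero rows.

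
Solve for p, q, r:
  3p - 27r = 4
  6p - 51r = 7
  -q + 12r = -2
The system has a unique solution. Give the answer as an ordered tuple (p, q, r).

Form the augmented matrix and row-reduce:
  [ 3   0  -27  |   4 ]
  [ 6   0  -51  |   7 ]
  [ 0  -1   12  |  -2 ]
R1 -> 1/3·R1
  [ 1   0   -9  |  4/3 ]
  [ 6   0  -51  |    7 ]
  [ 0  -1   12  |   -2 ]
R2 -> R2 − 6·R1
  [ 1   0  -9  |  4/3 ]
  [ 0   0   3  |   -1 ]
  [ 0  -1  12  |   -2 ]
R2 <-> R3
  [ 1   0  -9  |  4/3 ]
  [ 0  -1  12  |   -2 ]
  [ 0   0   3  |   -1 ]
R2 -> -1·R2
  [ 1  0   -9  |  4/3 ]
  [ 0  1  -12  |    2 ]
  [ 0  0    3  |   -1 ]
R3 -> 1/3·R3
  [ 1  0   -9  |   4/3 ]
  [ 0  1  -12  |     2 ]
  [ 0  0    1  |  -1/3 ]
R2 -> R2 + 12·R3
  [ 1  0  -9  |   4/3 ]
  [ 0  1   0  |    -2 ]
  [ 0  0   1  |  -1/3 ]
R1 -> R1 + 9·R3
  [ 1  0  0  |  -5/3 ]
  [ 0  1  0  |    -2 ]
  [ 0  0  1  |  -1/3 ]
Reading off the last column: p = -5/3, q = -2, r = -1/3.

(-5/3, -2, -1/3)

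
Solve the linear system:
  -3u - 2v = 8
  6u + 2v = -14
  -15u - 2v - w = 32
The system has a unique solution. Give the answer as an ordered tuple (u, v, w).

(-2, -1, 0)

Form the augmented matrix and row-reduce:
  [  -3  -2   0  |    8 ]
  [   6   2   0  |  -14 ]
  [ -15  -2  -1  |   32 ]
ρ1 → -1/3·ρ1
  [   1  2/3   0  |  -8/3 ]
  [   6    2   0  |   -14 ]
  [ -15   -2  -1  |    32 ]
ρ2 → ρ2 − 6·ρ1
  [   1  2/3   0  |  -8/3 ]
  [   0   -2   0  |     2 ]
  [ -15   -2  -1  |    32 ]
ρ3 → ρ3 + 15·ρ1
  [ 1  2/3   0  |  -8/3 ]
  [ 0   -2   0  |     2 ]
  [ 0    8  -1  |    -8 ]
ρ2 → -1/2·ρ2
  [ 1  2/3   0  |  -8/3 ]
  [ 0    1   0  |    -1 ]
  [ 0    8  -1  |    -8 ]
ρ3 → ρ3 − 8·ρ2
  [ 1  2/3   0  |  -8/3 ]
  [ 0    1   0  |    -1 ]
  [ 0    0  -1  |     0 ]
ρ3 → -1·ρ3
  [ 1  2/3  0  |  -8/3 ]
  [ 0    1  0  |    -1 ]
  [ 0    0  1  |     0 ]
ρ1 → ρ1 − 2/3·ρ2
  [ 1  0  0  |  -2 ]
  [ 0  1  0  |  -1 ]
  [ 0  0  1  |   0 ]
Reading off the last column: u = -2, v = -1, w = 0.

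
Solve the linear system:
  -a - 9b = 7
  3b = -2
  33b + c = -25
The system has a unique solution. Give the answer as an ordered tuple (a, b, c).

Form the augmented matrix and row-reduce:
  [ -1  -9  0  |    7 ]
  [  0   3  0  |   -2 ]
  [  0  33  1  |  -25 ]
r1 → -1·r1
r2 → 1/3·r2
r3 → r3 − 33·r2
r1 → r1 − 9·r2
Reading off the last column: a = -1, b = -2/3, c = -3.

(-1, -2/3, -3)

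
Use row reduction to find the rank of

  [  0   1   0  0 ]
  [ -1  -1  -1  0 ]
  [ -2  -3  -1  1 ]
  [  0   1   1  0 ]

rank = 4

r1 <-> r2
  [ -1  -1  -1  0 ]
  [  0   1   0  0 ]
  [ -2  -3  -1  1 ]
  [  0   1   1  0 ]
r1 → -1·r1
  [  1   1   1  0 ]
  [  0   1   0  0 ]
  [ -2  -3  -1  1 ]
  [  0   1   1  0 ]
r3 → r3 + 2·r1
  [ 1   1  1  0 ]
  [ 0   1  0  0 ]
  [ 0  -1  1  1 ]
  [ 0   1  1  0 ]
r3 → r3 + r2
  [ 1  1  1  0 ]
  [ 0  1  0  0 ]
  [ 0  0  1  1 ]
  [ 0  1  1  0 ]
r4 → r4 − r2
  [ 1  1  1  0 ]
  [ 0  1  0  0 ]
  [ 0  0  1  1 ]
  [ 0  0  1  0 ]
r4 → r4 − r3
  [ 1  1  1   0 ]
  [ 0  1  0   0 ]
  [ 0  0  1   1 ]
  [ 0  0  0  -1 ]
r4 → -1·r4
  [ 1  1  1  0 ]
  [ 0  1  0  0 ]
  [ 0  0  1  1 ]
  [ 0  0  0  1 ]
r3 → r3 − r4
  [ 1  1  1  0 ]
  [ 0  1  0  0 ]
  [ 0  0  1  0 ]
  [ 0  0  0  1 ]
r1 → r1 − r3
  [ 1  1  0  0 ]
  [ 0  1  0  0 ]
  [ 0  0  1  0 ]
  [ 0  0  0  1 ]
r1 → r1 − r2
  [ 1  0  0  0 ]
  [ 0  1  0  0 ]
  [ 0  0  1  0 ]
  [ 0  0  0  1 ]
The reduced form has 4 nonzero rows.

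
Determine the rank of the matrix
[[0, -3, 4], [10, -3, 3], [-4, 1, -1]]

rank = 3

R1 <=> R2
  [ 10  -3   3 ]
  [  0  -3   4 ]
  [ -4   1  -1 ]
R1 → 1/10·R1
  [  1  -3/10  3/10 ]
  [  0     -3     4 ]
  [ -4      1    -1 ]
R3 → R3 + 4·R1
  [ 1  -3/10  3/10 ]
  [ 0     -3     4 ]
  [ 0   -1/5   1/5 ]
R2 → -1/3·R2
  [ 1  -3/10  3/10 ]
  [ 0      1  -4/3 ]
  [ 0   -1/5   1/5 ]
R3 → R3 + 1/5·R2
  [ 1  -3/10   3/10 ]
  [ 0      1   -4/3 ]
  [ 0      0  -1/15 ]
R3 → -15·R3
  [ 1  -3/10  3/10 ]
  [ 0      1  -4/3 ]
  [ 0      0     1 ]
R2 → R2 + 4/3·R3
  [ 1  -3/10  3/10 ]
  [ 0      1     0 ]
  [ 0      0     1 ]
R1 → R1 − 3/10·R3
  [ 1  -3/10  0 ]
  [ 0      1  0 ]
  [ 0      0  1 ]
R1 → R1 + 3/10·R2
  [ 1  0  0 ]
  [ 0  1  0 ]
  [ 0  0  1 ]
The reduced form has 3 nonzero rows.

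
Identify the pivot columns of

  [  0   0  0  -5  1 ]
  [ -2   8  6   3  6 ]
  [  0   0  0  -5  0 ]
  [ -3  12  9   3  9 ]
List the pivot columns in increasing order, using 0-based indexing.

R1 <=> R2
  [ -2   8  6   3  6 ]
  [  0   0  0  -5  1 ]
  [  0   0  0  -5  0 ]
  [ -3  12  9   3  9 ]
R1 ← -1/2·R1
  [  1  -4  -3  -3/2  -3 ]
  [  0   0   0    -5   1 ]
  [  0   0   0    -5   0 ]
  [ -3  12   9     3   9 ]
R4 ← R4 + 3·R1
  [ 1  -4  -3  -3/2  -3 ]
  [ 0   0   0    -5   1 ]
  [ 0   0   0    -5   0 ]
  [ 0   0   0  -3/2   0 ]
R2 ← -1/5·R2
  [ 1  -4  -3  -3/2    -3 ]
  [ 0   0   0     1  -1/5 ]
  [ 0   0   0    -5     0 ]
  [ 0   0   0  -3/2     0 ]
R3 ← R3 + 5·R2
  [ 1  -4  -3  -3/2    -3 ]
  [ 0   0   0     1  -1/5 ]
  [ 0   0   0     0    -1 ]
  [ 0   0   0  -3/2     0 ]
R4 ← R4 + 3/2·R2
  [ 1  -4  -3  -3/2     -3 ]
  [ 0   0   0     1   -1/5 ]
  [ 0   0   0     0     -1 ]
  [ 0   0   0     0  -3/10 ]
R3 ← -1·R3
  [ 1  -4  -3  -3/2     -3 ]
  [ 0   0   0     1   -1/5 ]
  [ 0   0   0     0      1 ]
  [ 0   0   0     0  -3/10 ]
R4 ← R4 + 3/10·R3
  [ 1  -4  -3  -3/2    -3 ]
  [ 0   0   0     1  -1/5 ]
  [ 0   0   0     0     1 ]
  [ 0   0   0     0     0 ]
R2 ← R2 + 1/5·R3
  [ 1  -4  -3  -3/2  -3 ]
  [ 0   0   0     1   0 ]
  [ 0   0   0     0   1 ]
  [ 0   0   0     0   0 ]
R1 ← R1 + 3·R3
  [ 1  -4  -3  -3/2  0 ]
  [ 0   0   0     1  0 ]
  [ 0   0   0     0  1 ]
  [ 0   0   0     0  0 ]
R1 ← R1 + 3/2·R2
  [ 1  -4  -3  0  0 ]
  [ 0   0   0  1  0 ]
  [ 0   0   0  0  1 ]
  [ 0   0   0  0  0 ]
Pivot columns are the columns containing a leading 1.

0, 3, 4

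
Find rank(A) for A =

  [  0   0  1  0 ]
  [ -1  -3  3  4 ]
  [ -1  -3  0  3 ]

r1 <=> r2
  [ -1  -3  3  4 ]
  [  0   0  1  0 ]
  [ -1  -3  0  3 ]
r1 → -1·r1
  [  1   3  -3  -4 ]
  [  0   0   1   0 ]
  [ -1  -3   0   3 ]
r3 → r3 + r1
  [ 1  3  -3  -4 ]
  [ 0  0   1   0 ]
  [ 0  0  -3  -1 ]
r3 → r3 + 3·r2
  [ 1  3  -3  -4 ]
  [ 0  0   1   0 ]
  [ 0  0   0  -1 ]
r3 → -1·r3
  [ 1  3  -3  -4 ]
  [ 0  0   1   0 ]
  [ 0  0   0   1 ]
r1 → r1 + 4·r3
  [ 1  3  -3  0 ]
  [ 0  0   1  0 ]
  [ 0  0   0  1 ]
r1 → r1 + 3·r2
  [ 1  3  0  0 ]
  [ 0  0  1  0 ]
  [ 0  0  0  1 ]
The reduced form has 3 nonzero rows.

rank = 3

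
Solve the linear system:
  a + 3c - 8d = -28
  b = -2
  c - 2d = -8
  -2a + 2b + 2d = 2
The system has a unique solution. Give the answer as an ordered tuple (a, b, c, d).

Form the augmented matrix and row-reduce:
  [  1  0  3  -8  |  -28 ]
  [  0  1  0   0  |   -2 ]
  [  0  0  1  -2  |   -8 ]
  [ -2  2  0   2  |    2 ]
ρ4 -> ρ4 + 2·ρ1
  [ 1  0  3   -8  |  -28 ]
  [ 0  1  0    0  |   -2 ]
  [ 0  0  1   -2  |   -8 ]
  [ 0  2  6  -14  |  -54 ]
ρ4 -> ρ4 − 2·ρ2
  [ 1  0  3   -8  |  -28 ]
  [ 0  1  0    0  |   -2 ]
  [ 0  0  1   -2  |   -8 ]
  [ 0  0  6  -14  |  -50 ]
ρ4 -> ρ4 − 6·ρ3
  [ 1  0  3  -8  |  -28 ]
  [ 0  1  0   0  |   -2 ]
  [ 0  0  1  -2  |   -8 ]
  [ 0  0  0  -2  |   -2 ]
ρ4 -> -1/2·ρ4
  [ 1  0  3  -8  |  -28 ]
  [ 0  1  0   0  |   -2 ]
  [ 0  0  1  -2  |   -8 ]
  [ 0  0  0   1  |    1 ]
ρ3 -> ρ3 + 2·ρ4
  [ 1  0  3  -8  |  -28 ]
  [ 0  1  0   0  |   -2 ]
  [ 0  0  1   0  |   -6 ]
  [ 0  0  0   1  |    1 ]
ρ1 -> ρ1 + 8·ρ4
  [ 1  0  3  0  |  -20 ]
  [ 0  1  0  0  |   -2 ]
  [ 0  0  1  0  |   -6 ]
  [ 0  0  0  1  |    1 ]
ρ1 -> ρ1 − 3·ρ3
  [ 1  0  0  0  |  -2 ]
  [ 0  1  0  0  |  -2 ]
  [ 0  0  1  0  |  -6 ]
  [ 0  0  0  1  |   1 ]
Reading off the last column: a = -2, b = -2, c = -6, d = 1.

(-2, -2, -6, 1)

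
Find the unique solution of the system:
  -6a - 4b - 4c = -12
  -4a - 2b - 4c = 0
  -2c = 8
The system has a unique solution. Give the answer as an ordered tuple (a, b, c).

Form the augmented matrix and row-reduce:
  [ -6  -4  -4  |  -12 ]
  [ -4  -2  -4  |    0 ]
  [  0   0  -2  |    8 ]
r1 ← -1/6·r1
  [  1  2/3  2/3  |  2 ]
  [ -4   -2   -4  |  0 ]
  [  0    0   -2  |  8 ]
r2 ← r2 + 4·r1
  [ 1  2/3   2/3  |  2 ]
  [ 0  2/3  -4/3  |  8 ]
  [ 0    0    -2  |  8 ]
r2 ← 3/2·r2
  [ 1  2/3  2/3  |   2 ]
  [ 0    1   -2  |  12 ]
  [ 0    0   -2  |   8 ]
r3 ← -1/2·r3
  [ 1  2/3  2/3  |   2 ]
  [ 0    1   -2  |  12 ]
  [ 0    0    1  |  -4 ]
r2 ← r2 + 2·r3
  [ 1  2/3  2/3  |   2 ]
  [ 0    1    0  |   4 ]
  [ 0    0    1  |  -4 ]
r1 ← r1 − 2/3·r3
  [ 1  2/3  0  |  14/3 ]
  [ 0    1  0  |     4 ]
  [ 0    0  1  |    -4 ]
r1 ← r1 − 2/3·r2
  [ 1  0  0  |   2 ]
  [ 0  1  0  |   4 ]
  [ 0  0  1  |  -4 ]
Reading off the last column: a = 2, b = 4, c = -4.

(2, 4, -4)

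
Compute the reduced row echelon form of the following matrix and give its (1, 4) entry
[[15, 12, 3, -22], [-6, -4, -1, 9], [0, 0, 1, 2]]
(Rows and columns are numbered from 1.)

Multiply R1 by 1/15.
  [  1  4/5  1/5  -22/15 ]
  [ -6   -4   -1       9 ]
  [  0    0    1       2 ]
Add 6 times R1 to R2.
  [ 1  4/5  1/5  -22/15 ]
  [ 0  4/5  1/5     1/5 ]
  [ 0    0    1       2 ]
Multiply R2 by 5/4.
  [ 1  4/5  1/5  -22/15 ]
  [ 0    1  1/4     1/4 ]
  [ 0    0    1       2 ]
Subtract 1/4 times R3 from R2.
  [ 1  4/5  1/5  -22/15 ]
  [ 0    1    0    -1/4 ]
  [ 0    0    1       2 ]
Subtract 1/5 times R3 from R1.
  [ 1  4/5  0  -28/15 ]
  [ 0    1  0    -1/4 ]
  [ 0    0  1       2 ]
Subtract 4/5 times R2 from R1.
  [ 1  0  0  -5/3 ]
  [ 0  1  0  -1/4 ]
  [ 0  0  1     2 ]

-5/3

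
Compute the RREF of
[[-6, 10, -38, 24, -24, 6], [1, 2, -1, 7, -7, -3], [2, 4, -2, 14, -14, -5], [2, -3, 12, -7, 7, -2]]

[[1, 0, 3, 1, -1, 0], [0, 1, -2, 3, -3, 0], [0, 0, 0, 0, 0, 1], [0, 0, 0, 0, 0, 0]]

ρ1 → -1/6·ρ1
ρ2 → ρ2 − ρ1
ρ3 → ρ3 − 2·ρ1
ρ4 → ρ4 − 2·ρ1
ρ2 → 3/11·ρ2
ρ3 → ρ3 − 22/3·ρ2
ρ4 → ρ4 − 1/3·ρ2
ρ4 → ρ4 − 2/11·ρ3
ρ2 → ρ2 + 6/11·ρ3
ρ1 → ρ1 + ρ3
ρ1 → ρ1 + 5/3·ρ2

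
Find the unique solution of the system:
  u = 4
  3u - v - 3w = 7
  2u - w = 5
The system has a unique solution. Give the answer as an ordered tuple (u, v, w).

Form the augmented matrix and row-reduce:
  [ 1   0   0  |  4 ]
  [ 3  -1  -3  |  7 ]
  [ 2   0  -1  |  5 ]
R2 := R2 − 3·R1
  [ 1   0   0  |   4 ]
  [ 0  -1  -3  |  -5 ]
  [ 2   0  -1  |   5 ]
R3 := R3 − 2·R1
  [ 1   0   0  |   4 ]
  [ 0  -1  -3  |  -5 ]
  [ 0   0  -1  |  -3 ]
R2 := -1·R2
  [ 1  0   0  |   4 ]
  [ 0  1   3  |   5 ]
  [ 0  0  -1  |  -3 ]
R3 := -1·R3
  [ 1  0  0  |  4 ]
  [ 0  1  3  |  5 ]
  [ 0  0  1  |  3 ]
R2 := R2 − 3·R3
  [ 1  0  0  |   4 ]
  [ 0  1  0  |  -4 ]
  [ 0  0  1  |   3 ]
Reading off the last column: u = 4, v = -4, w = 3.

(4, -4, 3)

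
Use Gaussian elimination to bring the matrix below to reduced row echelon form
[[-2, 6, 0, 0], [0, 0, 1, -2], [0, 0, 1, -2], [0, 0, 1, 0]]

[[1, -3, 0, 0], [0, 0, 1, 0], [0, 0, 0, 1], [0, 0, 0, 0]]

r1 := -1/2·r1
  [ 1  -3  0   0 ]
  [ 0   0  1  -2 ]
  [ 0   0  1  -2 ]
  [ 0   0  1   0 ]
r3 := r3 − r2
  [ 1  -3  0   0 ]
  [ 0   0  1  -2 ]
  [ 0   0  0   0 ]
  [ 0   0  1   0 ]
r4 := r4 − r2
  [ 1  -3  0   0 ]
  [ 0   0  1  -2 ]
  [ 0   0  0   0 ]
  [ 0   0  0   2 ]
r3 <-> r4
  [ 1  -3  0   0 ]
  [ 0   0  1  -2 ]
  [ 0   0  0   2 ]
  [ 0   0  0   0 ]
r3 := 1/2·r3
  [ 1  -3  0   0 ]
  [ 0   0  1  -2 ]
  [ 0   0  0   1 ]
  [ 0   0  0   0 ]
r2 := r2 + 2·r3
  [ 1  -3  0  0 ]
  [ 0   0  1  0 ]
  [ 0   0  0  1 ]
  [ 0   0  0  0 ]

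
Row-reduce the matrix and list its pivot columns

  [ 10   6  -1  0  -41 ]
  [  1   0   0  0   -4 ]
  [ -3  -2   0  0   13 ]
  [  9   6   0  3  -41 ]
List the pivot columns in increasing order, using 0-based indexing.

0, 1, 2, 3

r1 -> 1/10·r1
  [  1  3/5  -1/10  0  -41/10 ]
  [  1    0      0  0      -4 ]
  [ -3   -2      0  0      13 ]
  [  9    6      0  3     -41 ]
r2 -> r2 − r1
  [  1   3/5  -1/10  0  -41/10 ]
  [  0  -3/5   1/10  0    1/10 ]
  [ -3    -2      0  0      13 ]
  [  9     6      0  3     -41 ]
r3 -> r3 + 3·r1
  [ 1   3/5  -1/10  0  -41/10 ]
  [ 0  -3/5   1/10  0    1/10 ]
  [ 0  -1/5  -3/10  0    7/10 ]
  [ 9     6      0  3     -41 ]
r4 -> r4 − 9·r1
  [ 1   3/5  -1/10  0  -41/10 ]
  [ 0  -3/5   1/10  0    1/10 ]
  [ 0  -1/5  -3/10  0    7/10 ]
  [ 0   3/5   9/10  3  -41/10 ]
r2 -> -5/3·r2
  [ 1   3/5  -1/10  0  -41/10 ]
  [ 0     1   -1/6  0    -1/6 ]
  [ 0  -1/5  -3/10  0    7/10 ]
  [ 0   3/5   9/10  3  -41/10 ]
r3 -> r3 + 1/5·r2
  [ 1  3/5  -1/10  0  -41/10 ]
  [ 0    1   -1/6  0    -1/6 ]
  [ 0    0   -1/3  0     2/3 ]
  [ 0  3/5   9/10  3  -41/10 ]
r4 -> r4 − 3/5·r2
  [ 1  3/5  -1/10  0  -41/10 ]
  [ 0    1   -1/6  0    -1/6 ]
  [ 0    0   -1/3  0     2/3 ]
  [ 0    0      1  3      -4 ]
r3 -> -3·r3
  [ 1  3/5  -1/10  0  -41/10 ]
  [ 0    1   -1/6  0    -1/6 ]
  [ 0    0      1  0      -2 ]
  [ 0    0      1  3      -4 ]
r4 -> r4 − r3
  [ 1  3/5  -1/10  0  -41/10 ]
  [ 0    1   -1/6  0    -1/6 ]
  [ 0    0      1  0      -2 ]
  [ 0    0      0  3      -2 ]
r4 -> 1/3·r4
  [ 1  3/5  -1/10  0  -41/10 ]
  [ 0    1   -1/6  0    -1/6 ]
  [ 0    0      1  0      -2 ]
  [ 0    0      0  1    -2/3 ]
r2 -> r2 + 1/6·r3
  [ 1  3/5  -1/10  0  -41/10 ]
  [ 0    1      0  0    -1/2 ]
  [ 0    0      1  0      -2 ]
  [ 0    0      0  1    -2/3 ]
r1 -> r1 + 1/10·r3
  [ 1  3/5  0  0  -43/10 ]
  [ 0    1  0  0    -1/2 ]
  [ 0    0  1  0      -2 ]
  [ 0    0  0  1    -2/3 ]
r1 -> r1 − 3/5·r2
  [ 1  0  0  0    -4 ]
  [ 0  1  0  0  -1/2 ]
  [ 0  0  1  0    -2 ]
  [ 0  0  0  1  -2/3 ]
Pivot columns are the columns containing a leading 1.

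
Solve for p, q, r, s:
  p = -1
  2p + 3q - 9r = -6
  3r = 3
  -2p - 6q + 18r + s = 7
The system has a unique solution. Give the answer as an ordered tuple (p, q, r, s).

Form the augmented matrix and row-reduce:
  [  1   0   0  0  |  -1 ]
  [  2   3  -9  0  |  -6 ]
  [  0   0   3  0  |   3 ]
  [ -2  -6  18  1  |   7 ]
ρ2 -> ρ2 − 2·ρ1
  [  1   0   0  0  |  -1 ]
  [  0   3  -9  0  |  -4 ]
  [  0   0   3  0  |   3 ]
  [ -2  -6  18  1  |   7 ]
ρ4 -> ρ4 + 2·ρ1
  [ 1   0   0  0  |  -1 ]
  [ 0   3  -9  0  |  -4 ]
  [ 0   0   3  0  |   3 ]
  [ 0  -6  18  1  |   5 ]
ρ2 -> 1/3·ρ2
  [ 1   0   0  0  |    -1 ]
  [ 0   1  -3  0  |  -4/3 ]
  [ 0   0   3  0  |     3 ]
  [ 0  -6  18  1  |     5 ]
ρ4 -> ρ4 + 6·ρ2
  [ 1  0   0  0  |    -1 ]
  [ 0  1  -3  0  |  -4/3 ]
  [ 0  0   3  0  |     3 ]
  [ 0  0   0  1  |    -3 ]
ρ3 -> 1/3·ρ3
  [ 1  0   0  0  |    -1 ]
  [ 0  1  -3  0  |  -4/3 ]
  [ 0  0   1  0  |     1 ]
  [ 0  0   0  1  |    -3 ]
ρ2 -> ρ2 + 3·ρ3
  [ 1  0  0  0  |   -1 ]
  [ 0  1  0  0  |  5/3 ]
  [ 0  0  1  0  |    1 ]
  [ 0  0  0  1  |   -3 ]
Reading off the last column: p = -1, q = 5/3, r = 1, s = -3.

(-1, 5/3, 1, -3)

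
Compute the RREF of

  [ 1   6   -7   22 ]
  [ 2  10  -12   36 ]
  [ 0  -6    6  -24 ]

[[1, 0, -1, -2], [0, 1, -1, 4], [0, 0, 0, 0]]

ρ2 → ρ2 − 2·ρ1
  [ 1   6  -7   22 ]
  [ 0  -2   2   -8 ]
  [ 0  -6   6  -24 ]
ρ2 → -1/2·ρ2
  [ 1   6  -7   22 ]
  [ 0   1  -1    4 ]
  [ 0  -6   6  -24 ]
ρ3 → ρ3 + 6·ρ2
  [ 1  6  -7  22 ]
  [ 0  1  -1   4 ]
  [ 0  0   0   0 ]
ρ1 → ρ1 − 6·ρ2
  [ 1  0  -1  -2 ]
  [ 0  1  -1   4 ]
  [ 0  0   0   0 ]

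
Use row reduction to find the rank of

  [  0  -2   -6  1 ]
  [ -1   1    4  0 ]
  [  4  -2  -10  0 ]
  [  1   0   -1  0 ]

rank = 3

r1 ↔ r2
  [ -1   1    4  0 ]
  [  0  -2   -6  1 ]
  [  4  -2  -10  0 ]
  [  1   0   -1  0 ]
r1 -> -1·r1
  [ 1  -1   -4  0 ]
  [ 0  -2   -6  1 ]
  [ 4  -2  -10  0 ]
  [ 1   0   -1  0 ]
r3 -> r3 − 4·r1
  [ 1  -1  -4  0 ]
  [ 0  -2  -6  1 ]
  [ 0   2   6  0 ]
  [ 1   0  -1  0 ]
r4 -> r4 − r1
  [ 1  -1  -4  0 ]
  [ 0  -2  -6  1 ]
  [ 0   2   6  0 ]
  [ 0   1   3  0 ]
r2 -> -1/2·r2
  [ 1  -1  -4     0 ]
  [ 0   1   3  -1/2 ]
  [ 0   2   6     0 ]
  [ 0   1   3     0 ]
r3 -> r3 − 2·r2
  [ 1  -1  -4     0 ]
  [ 0   1   3  -1/2 ]
  [ 0   0   0     1 ]
  [ 0   1   3     0 ]
r4 -> r4 − r2
  [ 1  -1  -4     0 ]
  [ 0   1   3  -1/2 ]
  [ 0   0   0     1 ]
  [ 0   0   0   1/2 ]
r4 -> r4 − 1/2·r3
  [ 1  -1  -4     0 ]
  [ 0   1   3  -1/2 ]
  [ 0   0   0     1 ]
  [ 0   0   0     0 ]
r2 -> r2 + 1/2·r3
  [ 1  -1  -4  0 ]
  [ 0   1   3  0 ]
  [ 0   0   0  1 ]
  [ 0   0   0  0 ]
r1 -> r1 + r2
  [ 1  0  -1  0 ]
  [ 0  1   3  0 ]
  [ 0  0   0  1 ]
  [ 0  0   0  0 ]
The reduced form has 3 nonzero rows.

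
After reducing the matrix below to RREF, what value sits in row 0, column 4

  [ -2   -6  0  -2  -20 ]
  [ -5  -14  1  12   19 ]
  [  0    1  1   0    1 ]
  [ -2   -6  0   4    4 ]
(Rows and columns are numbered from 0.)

3

r1 -> -1/2·r1
  [  1    3  0   1  10 ]
  [ -5  -14  1  12  19 ]
  [  0    1  1   0   1 ]
  [ -2   -6  0   4   4 ]
r2 -> r2 + 5·r1
  [  1   3  0   1  10 ]
  [  0   1  1  17  69 ]
  [  0   1  1   0   1 ]
  [ -2  -6  0   4   4 ]
r4 -> r4 + 2·r1
  [ 1  3  0   1  10 ]
  [ 0  1  1  17  69 ]
  [ 0  1  1   0   1 ]
  [ 0  0  0   6  24 ]
r3 -> r3 − r2
  [ 1  3  0    1   10 ]
  [ 0  1  1   17   69 ]
  [ 0  0  0  -17  -68 ]
  [ 0  0  0    6   24 ]
r3 -> -1/17·r3
  [ 1  3  0   1  10 ]
  [ 0  1  1  17  69 ]
  [ 0  0  0   1   4 ]
  [ 0  0  0   6  24 ]
r4 -> r4 − 6·r3
  [ 1  3  0   1  10 ]
  [ 0  1  1  17  69 ]
  [ 0  0  0   1   4 ]
  [ 0  0  0   0   0 ]
r2 -> r2 − 17·r3
  [ 1  3  0  1  10 ]
  [ 0  1  1  0   1 ]
  [ 0  0  0  1   4 ]
  [ 0  0  0  0   0 ]
r1 -> r1 − r3
  [ 1  3  0  0  6 ]
  [ 0  1  1  0  1 ]
  [ 0  0  0  1  4 ]
  [ 0  0  0  0  0 ]
r1 -> r1 − 3·r2
  [ 1  0  -3  0  3 ]
  [ 0  1   1  0  1 ]
  [ 0  0   0  1  4 ]
  [ 0  0   0  0  0 ]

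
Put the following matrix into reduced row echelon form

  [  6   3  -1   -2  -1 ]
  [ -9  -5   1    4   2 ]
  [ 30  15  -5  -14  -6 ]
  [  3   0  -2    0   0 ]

ρ1 ← 1/6·ρ1
  [  1  1/2  -1/6  -1/3  -1/6 ]
  [ -9   -5     1     4     2 ]
  [ 30   15    -5   -14    -6 ]
  [  3    0    -2     0     0 ]
ρ2 ← ρ2 + 9·ρ1
  [  1   1/2  -1/6  -1/3  -1/6 ]
  [  0  -1/2  -1/2     1   1/2 ]
  [ 30    15    -5   -14    -6 ]
  [  3     0    -2     0     0 ]
ρ3 ← ρ3 − 30·ρ1
  [ 1   1/2  -1/6  -1/3  -1/6 ]
  [ 0  -1/2  -1/2     1   1/2 ]
  [ 0     0     0    -4    -1 ]
  [ 3     0    -2     0     0 ]
ρ4 ← ρ4 − 3·ρ1
  [ 1   1/2  -1/6  -1/3  -1/6 ]
  [ 0  -1/2  -1/2     1   1/2 ]
  [ 0     0     0    -4    -1 ]
  [ 0  -3/2  -3/2     1   1/2 ]
ρ2 ← -2·ρ2
  [ 1   1/2  -1/6  -1/3  -1/6 ]
  [ 0     1     1    -2    -1 ]
  [ 0     0     0    -4    -1 ]
  [ 0  -3/2  -3/2     1   1/2 ]
ρ4 ← ρ4 + 3/2·ρ2
  [ 1  1/2  -1/6  -1/3  -1/6 ]
  [ 0    1     1    -2    -1 ]
  [ 0    0     0    -4    -1 ]
  [ 0    0     0    -2    -1 ]
ρ3 ← -1/4·ρ3
  [ 1  1/2  -1/6  -1/3  -1/6 ]
  [ 0    1     1    -2    -1 ]
  [ 0    0     0     1   1/4 ]
  [ 0    0     0    -2    -1 ]
ρ4 ← ρ4 + 2·ρ3
  [ 1  1/2  -1/6  -1/3  -1/6 ]
  [ 0    1     1    -2    -1 ]
  [ 0    0     0     1   1/4 ]
  [ 0    0     0     0  -1/2 ]
ρ4 ← -2·ρ4
  [ 1  1/2  -1/6  -1/3  -1/6 ]
  [ 0    1     1    -2    -1 ]
  [ 0    0     0     1   1/4 ]
  [ 0    0     0     0     1 ]
ρ3 ← ρ3 − 1/4·ρ4
  [ 1  1/2  -1/6  -1/3  -1/6 ]
  [ 0    1     1    -2    -1 ]
  [ 0    0     0     1     0 ]
  [ 0    0     0     0     1 ]
ρ2 ← ρ2 + ρ4
  [ 1  1/2  -1/6  -1/3  -1/6 ]
  [ 0    1     1    -2     0 ]
  [ 0    0     0     1     0 ]
  [ 0    0     0     0     1 ]
ρ1 ← ρ1 + 1/6·ρ4
  [ 1  1/2  -1/6  -1/3  0 ]
  [ 0    1     1    -2  0 ]
  [ 0    0     0     1  0 ]
  [ 0    0     0     0  1 ]
ρ2 ← ρ2 + 2·ρ3
  [ 1  1/2  -1/6  -1/3  0 ]
  [ 0    1     1     0  0 ]
  [ 0    0     0     1  0 ]
  [ 0    0     0     0  1 ]
ρ1 ← ρ1 + 1/3·ρ3
  [ 1  1/2  -1/6  0  0 ]
  [ 0    1     1  0  0 ]
  [ 0    0     0  1  0 ]
  [ 0    0     0  0  1 ]
ρ1 ← ρ1 − 1/2·ρ2
  [ 1  0  -2/3  0  0 ]
  [ 0  1     1  0  0 ]
  [ 0  0     0  1  0 ]
  [ 0  0     0  0  1 ]

[[1, 0, -2/3, 0, 0], [0, 1, 1, 0, 0], [0, 0, 0, 1, 0], [0, 0, 0, 0, 1]]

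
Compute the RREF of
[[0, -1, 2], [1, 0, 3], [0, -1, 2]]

[[1, 0, 3], [0, 1, -2], [0, 0, 0]]

R1 ↔ R2
  [ 1   0  3 ]
  [ 0  -1  2 ]
  [ 0  -1  2 ]
R2 → -1·R2
  [ 1   0   3 ]
  [ 0   1  -2 ]
  [ 0  -1   2 ]
R3 → R3 + R2
  [ 1  0   3 ]
  [ 0  1  -2 ]
  [ 0  0   0 ]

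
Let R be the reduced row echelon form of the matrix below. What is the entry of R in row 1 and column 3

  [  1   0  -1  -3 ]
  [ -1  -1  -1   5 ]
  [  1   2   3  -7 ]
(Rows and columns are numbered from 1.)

R2 ← R2 + R1
R3 ← R3 − R1
R2 ← -1·R2
R3 ← R3 − 2·R2

-1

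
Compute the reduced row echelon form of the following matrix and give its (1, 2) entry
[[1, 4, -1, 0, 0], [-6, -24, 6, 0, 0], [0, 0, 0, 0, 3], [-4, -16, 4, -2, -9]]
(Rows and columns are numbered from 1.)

r2 → r2 + 6·r1
r4 → r4 + 4·r1
r2 <-> r4
r2 → -1/2·r2
r3 → 1/3·r3
r2 → r2 − 9/2·r3

4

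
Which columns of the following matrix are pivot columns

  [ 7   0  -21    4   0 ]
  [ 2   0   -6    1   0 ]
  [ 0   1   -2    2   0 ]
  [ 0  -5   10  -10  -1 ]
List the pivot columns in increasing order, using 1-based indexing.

1, 2, 4, 5

R1 -> 1/7·R1
  [ 1   0  -3  4/7   0 ]
  [ 2   0  -6    1   0 ]
  [ 0   1  -2    2   0 ]
  [ 0  -5  10  -10  -1 ]
R2 -> R2 − 2·R1
  [ 1   0  -3   4/7   0 ]
  [ 0   0   0  -1/7   0 ]
  [ 0   1  -2     2   0 ]
  [ 0  -5  10   -10  -1 ]
R2 <=> R3
  [ 1   0  -3   4/7   0 ]
  [ 0   1  -2     2   0 ]
  [ 0   0   0  -1/7   0 ]
  [ 0  -5  10   -10  -1 ]
R4 -> R4 + 5·R2
  [ 1  0  -3   4/7   0 ]
  [ 0  1  -2     2   0 ]
  [ 0  0   0  -1/7   0 ]
  [ 0  0   0     0  -1 ]
R3 -> -7·R3
  [ 1  0  -3  4/7   0 ]
  [ 0  1  -2    2   0 ]
  [ 0  0   0    1   0 ]
  [ 0  0   0    0  -1 ]
R4 -> -1·R4
  [ 1  0  -3  4/7  0 ]
  [ 0  1  -2    2  0 ]
  [ 0  0   0    1  0 ]
  [ 0  0   0    0  1 ]
R2 -> R2 − 2·R3
  [ 1  0  -3  4/7  0 ]
  [ 0  1  -2    0  0 ]
  [ 0  0   0    1  0 ]
  [ 0  0   0    0  1 ]
R1 -> R1 − 4/7·R3
  [ 1  0  -3  0  0 ]
  [ 0  1  -2  0  0 ]
  [ 0  0   0  1  0 ]
  [ 0  0   0  0  1 ]
Pivot columns are the columns containing a leading 1.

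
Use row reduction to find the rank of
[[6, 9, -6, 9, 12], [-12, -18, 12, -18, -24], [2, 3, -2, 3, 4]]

rank = 1

r1 → 1/6·r1
  [   1  3/2  -1  3/2    2 ]
  [ -12  -18  12  -18  -24 ]
  [   2    3  -2    3    4 ]
r2 → r2 + 12·r1
  [ 1  3/2  -1  3/2  2 ]
  [ 0    0   0    0  0 ]
  [ 2    3  -2    3  4 ]
r3 → r3 − 2·r1
  [ 1  3/2  -1  3/2  2 ]
  [ 0    0   0    0  0 ]
  [ 0    0   0    0  0 ]
The reduced form has 1 nonzero row.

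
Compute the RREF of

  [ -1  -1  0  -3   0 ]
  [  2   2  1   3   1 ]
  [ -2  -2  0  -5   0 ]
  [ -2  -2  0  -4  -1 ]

[[1, 1, 0, 0, 0], [0, 0, 1, 0, 0], [0, 0, 0, 1, 0], [0, 0, 0, 0, 1]]

r1 → -1·r1
r2 → r2 − 2·r1
r3 → r3 + 2·r1
r4 → r4 + 2·r1
r4 → r4 − 2·r3
r4 → -1·r4
r2 → r2 − r4
r2 → r2 + 3·r3
r1 → r1 − 3·r3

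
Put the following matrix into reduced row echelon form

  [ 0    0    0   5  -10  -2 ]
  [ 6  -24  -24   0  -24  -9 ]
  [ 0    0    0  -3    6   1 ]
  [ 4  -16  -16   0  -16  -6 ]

[[1, -4, -4, 0, -4, 0], [0, 0, 0, 1, -2, 0], [0, 0, 0, 0, 0, 1], [0, 0, 0, 0, 0, 0]]

Swap R1 and R2.
  [ 6  -24  -24   0  -24  -9 ]
  [ 0    0    0   5  -10  -2 ]
  [ 0    0    0  -3    6   1 ]
  [ 4  -16  -16   0  -16  -6 ]
Multiply R1 by 1/6.
  [ 1   -4   -4   0   -4  -3/2 ]
  [ 0    0    0   5  -10    -2 ]
  [ 0    0    0  -3    6     1 ]
  [ 4  -16  -16   0  -16    -6 ]
Subtract 4 times R1 from R4.
  [ 1  -4  -4   0   -4  -3/2 ]
  [ 0   0   0   5  -10    -2 ]
  [ 0   0   0  -3    6     1 ]
  [ 0   0   0   0    0     0 ]
Multiply R2 by 1/5.
  [ 1  -4  -4   0  -4  -3/2 ]
  [ 0   0   0   1  -2  -2/5 ]
  [ 0   0   0  -3   6     1 ]
  [ 0   0   0   0   0     0 ]
Add 3 times R2 to R3.
  [ 1  -4  -4  0  -4  -3/2 ]
  [ 0   0   0  1  -2  -2/5 ]
  [ 0   0   0  0   0  -1/5 ]
  [ 0   0   0  0   0     0 ]
Multiply R3 by -5.
  [ 1  -4  -4  0  -4  -3/2 ]
  [ 0   0   0  1  -2  -2/5 ]
  [ 0   0   0  0   0     1 ]
  [ 0   0   0  0   0     0 ]
Add 2/5 times R3 to R2.
  [ 1  -4  -4  0  -4  -3/2 ]
  [ 0   0   0  1  -2     0 ]
  [ 0   0   0  0   0     1 ]
  [ 0   0   0  0   0     0 ]
Add 3/2 times R3 to R1.
  [ 1  -4  -4  0  -4  0 ]
  [ 0   0   0  1  -2  0 ]
  [ 0   0   0  0   0  1 ]
  [ 0   0   0  0   0  0 ]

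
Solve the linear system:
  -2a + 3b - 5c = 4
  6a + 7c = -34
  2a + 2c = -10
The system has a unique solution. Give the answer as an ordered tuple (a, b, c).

Form the augmented matrix and row-reduce:
  [ -2  3  -5  |    4 ]
  [  6  0   7  |  -34 ]
  [  2  0   2  |  -10 ]
Multiply r1 by -1/2.
  [ 1  -3/2  5/2  |   -2 ]
  [ 6     0    7  |  -34 ]
  [ 2     0    2  |  -10 ]
Subtract 6 times r1 from r2.
  [ 1  -3/2  5/2  |   -2 ]
  [ 0     9   -8  |  -22 ]
  [ 2     0    2  |  -10 ]
Subtract 2 times r1 from r3.
  [ 1  -3/2  5/2  |   -2 ]
  [ 0     9   -8  |  -22 ]
  [ 0     3   -3  |   -6 ]
Multiply r2 by 1/9.
  [ 1  -3/2   5/2  |     -2 ]
  [ 0     1  -8/9  |  -22/9 ]
  [ 0     3    -3  |     -6 ]
Subtract 3 times r2 from r3.
  [ 1  -3/2   5/2  |     -2 ]
  [ 0     1  -8/9  |  -22/9 ]
  [ 0     0  -1/3  |    4/3 ]
Multiply r3 by -3.
  [ 1  -3/2   5/2  |     -2 ]
  [ 0     1  -8/9  |  -22/9 ]
  [ 0     0     1  |     -4 ]
Add 8/9 times r3 to r2.
  [ 1  -3/2  5/2  |  -2 ]
  [ 0     1    0  |  -6 ]
  [ 0     0    1  |  -4 ]
Subtract 5/2 times r3 from r1.
  [ 1  -3/2  0  |   8 ]
  [ 0     1  0  |  -6 ]
  [ 0     0  1  |  -4 ]
Add 3/2 times r2 to r1.
  [ 1  0  0  |  -1 ]
  [ 0  1  0  |  -6 ]
  [ 0  0  1  |  -4 ]
Reading off the last column: a = -1, b = -6, c = -4.

(-1, -6, -4)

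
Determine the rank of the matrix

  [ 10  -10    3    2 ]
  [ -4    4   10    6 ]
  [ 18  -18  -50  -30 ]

rank = 3

r1 → 1/10·r1
  [  1   -1  3/10  1/5 ]
  [ -4    4    10    6 ]
  [ 18  -18   -50  -30 ]
r2 → r2 + 4·r1
  [  1   -1  3/10   1/5 ]
  [  0    0  56/5  34/5 ]
  [ 18  -18   -50   -30 ]
r3 → r3 − 18·r1
  [ 1  -1    3/10     1/5 ]
  [ 0   0    56/5    34/5 ]
  [ 0   0  -277/5  -168/5 ]
r2 → 5/56·r2
  [ 1  -1    3/10     1/5 ]
  [ 0   0       1   17/28 ]
  [ 0   0  -277/5  -168/5 ]
r3 → r3 + 277/5·r2
  [ 1  -1  3/10    1/5 ]
  [ 0   0     1  17/28 ]
  [ 0   0     0   1/28 ]
r3 → 28·r3
  [ 1  -1  3/10    1/5 ]
  [ 0   0     1  17/28 ]
  [ 0   0     0      1 ]
r2 → r2 − 17/28·r3
  [ 1  -1  3/10  1/5 ]
  [ 0   0     1    0 ]
  [ 0   0     0    1 ]
r1 → r1 − 1/5·r3
  [ 1  -1  3/10  0 ]
  [ 0   0     1  0 ]
  [ 0   0     0  1 ]
r1 → r1 − 3/10·r2
  [ 1  -1  0  0 ]
  [ 0   0  1  0 ]
  [ 0   0  0  1 ]
The reduced form has 3 nonzero rows.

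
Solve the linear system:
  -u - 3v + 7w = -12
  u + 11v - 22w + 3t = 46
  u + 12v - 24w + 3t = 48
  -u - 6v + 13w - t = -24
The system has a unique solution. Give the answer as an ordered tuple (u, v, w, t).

(6, 2, 0, 6)

Form the augmented matrix and row-reduce:
  [ -1  -3    7   0  |  -12 ]
  [  1  11  -22   3  |   46 ]
  [  1  12  -24   3  |   48 ]
  [ -1  -6   13  -1  |  -24 ]
R1 -> -1·R1
  [  1   3   -7   0  |   12 ]
  [  1  11  -22   3  |   46 ]
  [  1  12  -24   3  |   48 ]
  [ -1  -6   13  -1  |  -24 ]
R2 -> R2 − R1
  [  1   3   -7   0  |   12 ]
  [  0   8  -15   3  |   34 ]
  [  1  12  -24   3  |   48 ]
  [ -1  -6   13  -1  |  -24 ]
R3 -> R3 − R1
  [  1   3   -7   0  |   12 ]
  [  0   8  -15   3  |   34 ]
  [  0   9  -17   3  |   36 ]
  [ -1  -6   13  -1  |  -24 ]
R4 -> R4 + R1
  [ 1   3   -7   0  |   12 ]
  [ 0   8  -15   3  |   34 ]
  [ 0   9  -17   3  |   36 ]
  [ 0  -3    6  -1  |  -12 ]
R2 -> 1/8·R2
  [ 1   3     -7    0  |    12 ]
  [ 0   1  -15/8  3/8  |  17/4 ]
  [ 0   9    -17    3  |    36 ]
  [ 0  -3      6   -1  |   -12 ]
R3 -> R3 − 9·R2
  [ 1   3     -7     0  |    12 ]
  [ 0   1  -15/8   3/8  |  17/4 ]
  [ 0   0   -1/8  -3/8  |  -9/4 ]
  [ 0  -3      6    -1  |   -12 ]
R4 -> R4 + 3·R2
  [ 1  3     -7     0  |    12 ]
  [ 0  1  -15/8   3/8  |  17/4 ]
  [ 0  0   -1/8  -3/8  |  -9/4 ]
  [ 0  0    3/8   1/8  |   3/4 ]
R3 -> -8·R3
  [ 1  3     -7    0  |    12 ]
  [ 0  1  -15/8  3/8  |  17/4 ]
  [ 0  0      1    3  |    18 ]
  [ 0  0    3/8  1/8  |   3/4 ]
R4 -> R4 − 3/8·R3
  [ 1  3     -7    0  |    12 ]
  [ 0  1  -15/8  3/8  |  17/4 ]
  [ 0  0      1    3  |    18 ]
  [ 0  0      0   -1  |    -6 ]
R4 -> -1·R4
  [ 1  3     -7    0  |    12 ]
  [ 0  1  -15/8  3/8  |  17/4 ]
  [ 0  0      1    3  |    18 ]
  [ 0  0      0    1  |     6 ]
R3 -> R3 − 3·R4
  [ 1  3     -7    0  |    12 ]
  [ 0  1  -15/8  3/8  |  17/4 ]
  [ 0  0      1    0  |     0 ]
  [ 0  0      0    1  |     6 ]
R2 -> R2 − 3/8·R4
  [ 1  3     -7  0  |  12 ]
  [ 0  1  -15/8  0  |   2 ]
  [ 0  0      1  0  |   0 ]
  [ 0  0      0  1  |   6 ]
R2 -> R2 + 15/8·R3
  [ 1  3  -7  0  |  12 ]
  [ 0  1   0  0  |   2 ]
  [ 0  0   1  0  |   0 ]
  [ 0  0   0  1  |   6 ]
R1 -> R1 + 7·R3
  [ 1  3  0  0  |  12 ]
  [ 0  1  0  0  |   2 ]
  [ 0  0  1  0  |   0 ]
  [ 0  0  0  1  |   6 ]
R1 -> R1 − 3·R2
  [ 1  0  0  0  |  6 ]
  [ 0  1  0  0  |  2 ]
  [ 0  0  1  0  |  0 ]
  [ 0  0  0  1  |  6 ]
Reading off the last column: u = 6, v = 2, w = 0, t = 6.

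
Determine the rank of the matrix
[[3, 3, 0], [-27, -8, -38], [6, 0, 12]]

rank = 2

R1 → 1/3·R1
  [   1   1    0 ]
  [ -27  -8  -38 ]
  [   6   0   12 ]
R2 → R2 + 27·R1
  [ 1   1    0 ]
  [ 0  19  -38 ]
  [ 6   0   12 ]
R3 → R3 − 6·R1
  [ 1   1    0 ]
  [ 0  19  -38 ]
  [ 0  -6   12 ]
R2 → 1/19·R2
  [ 1   1   0 ]
  [ 0   1  -2 ]
  [ 0  -6  12 ]
R3 → R3 + 6·R2
  [ 1  1   0 ]
  [ 0  1  -2 ]
  [ 0  0   0 ]
R1 → R1 − R2
  [ 1  0   2 ]
  [ 0  1  -2 ]
  [ 0  0   0 ]
The reduced form has 2 nonzero rows.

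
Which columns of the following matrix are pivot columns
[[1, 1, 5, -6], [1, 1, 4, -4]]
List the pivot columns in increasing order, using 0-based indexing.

R2 -> R2 − R1
  [ 1  1   5  -6 ]
  [ 0  0  -1   2 ]
R2 -> -1·R2
  [ 1  1  5  -6 ]
  [ 0  0  1  -2 ]
R1 -> R1 − 5·R2
  [ 1  1  0   4 ]
  [ 0  0  1  -2 ]
Pivot columns are the columns containing a leading 1.

0, 2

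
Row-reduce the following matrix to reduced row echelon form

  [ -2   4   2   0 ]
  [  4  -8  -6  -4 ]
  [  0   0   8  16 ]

R1 ← -1/2·R1
R2 ← R2 − 4·R1
R2 ← -1/2·R2
R3 ← R3 − 8·R2
R1 ← R1 + R2

[[1, -2, 0, 2], [0, 0, 1, 2], [0, 0, 0, 0]]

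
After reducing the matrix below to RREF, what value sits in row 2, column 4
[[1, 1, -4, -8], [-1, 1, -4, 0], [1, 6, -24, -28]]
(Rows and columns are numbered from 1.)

Add R1 to R2.
  [ 1  1   -4   -8 ]
  [ 0  2   -8   -8 ]
  [ 1  6  -24  -28 ]
Subtract R1 from R3.
  [ 1  1   -4   -8 ]
  [ 0  2   -8   -8 ]
  [ 0  5  -20  -20 ]
Multiply R2 by 1/2.
  [ 1  1   -4   -8 ]
  [ 0  1   -4   -4 ]
  [ 0  5  -20  -20 ]
Subtract 5 times R2 from R3.
  [ 1  1  -4  -8 ]
  [ 0  1  -4  -4 ]
  [ 0  0   0   0 ]
Subtract R2 from R1.
  [ 1  0   0  -4 ]
  [ 0  1  -4  -4 ]
  [ 0  0   0   0 ]

-4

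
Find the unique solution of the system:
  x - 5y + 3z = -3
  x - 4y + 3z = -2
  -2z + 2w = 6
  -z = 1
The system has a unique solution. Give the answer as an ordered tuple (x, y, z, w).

Form the augmented matrix and row-reduce:
  [ 1  -5   3  0  |  -3 ]
  [ 1  -4   3  0  |  -2 ]
  [ 0   0  -2  2  |   6 ]
  [ 0   0  -1  0  |   1 ]
Subtract r1 from r2.
  [ 1  -5   3  0  |  -3 ]
  [ 0   1   0  0  |   1 ]
  [ 0   0  -2  2  |   6 ]
  [ 0   0  -1  0  |   1 ]
Multiply r3 by -1/2.
  [ 1  -5   3   0  |  -3 ]
  [ 0   1   0   0  |   1 ]
  [ 0   0   1  -1  |  -3 ]
  [ 0   0  -1   0  |   1 ]
Add r3 to r4.
  [ 1  -5  3   0  |  -3 ]
  [ 0   1  0   0  |   1 ]
  [ 0   0  1  -1  |  -3 ]
  [ 0   0  0  -1  |  -2 ]
Multiply r4 by -1.
  [ 1  -5  3   0  |  -3 ]
  [ 0   1  0   0  |   1 ]
  [ 0   0  1  -1  |  -3 ]
  [ 0   0  0   1  |   2 ]
Add r4 to r3.
  [ 1  -5  3  0  |  -3 ]
  [ 0   1  0  0  |   1 ]
  [ 0   0  1  0  |  -1 ]
  [ 0   0  0  1  |   2 ]
Subtract 3 times r3 from r1.
  [ 1  -5  0  0  |   0 ]
  [ 0   1  0  0  |   1 ]
  [ 0   0  1  0  |  -1 ]
  [ 0   0  0  1  |   2 ]
Add 5 times r2 to r1.
  [ 1  0  0  0  |   5 ]
  [ 0  1  0  0  |   1 ]
  [ 0  0  1  0  |  -1 ]
  [ 0  0  0  1  |   2 ]
Reading off the last column: x = 5, y = 1, z = -1, w = 2.

(5, 1, -1, 2)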